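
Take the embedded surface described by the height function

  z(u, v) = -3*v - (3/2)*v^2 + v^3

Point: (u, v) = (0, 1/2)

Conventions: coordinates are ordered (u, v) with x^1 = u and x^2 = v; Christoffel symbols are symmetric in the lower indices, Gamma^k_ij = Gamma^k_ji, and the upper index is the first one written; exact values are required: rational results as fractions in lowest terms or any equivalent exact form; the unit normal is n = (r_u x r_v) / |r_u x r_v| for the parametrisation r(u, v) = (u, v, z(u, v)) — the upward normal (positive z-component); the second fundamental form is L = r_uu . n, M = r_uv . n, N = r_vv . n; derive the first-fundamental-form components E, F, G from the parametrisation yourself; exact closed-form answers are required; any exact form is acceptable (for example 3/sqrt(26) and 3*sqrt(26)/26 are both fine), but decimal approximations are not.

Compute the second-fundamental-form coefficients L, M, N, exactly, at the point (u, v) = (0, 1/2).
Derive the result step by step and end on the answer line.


z_u = 0, z_v = -15/4, z_uu = 0, z_uv = 0, z_vv = 0
E = 1, F = 0, G = 241/16; answer radicand W^2 = 241/16
unnormalised second-form numerators: l = 0, m = 0, n = 0; L = l/sqrt(241/16), and similarly M = m/sqrt(W^2), N = n/sqrt(W^2)

Answer: L = 0, M = 0, N = 0


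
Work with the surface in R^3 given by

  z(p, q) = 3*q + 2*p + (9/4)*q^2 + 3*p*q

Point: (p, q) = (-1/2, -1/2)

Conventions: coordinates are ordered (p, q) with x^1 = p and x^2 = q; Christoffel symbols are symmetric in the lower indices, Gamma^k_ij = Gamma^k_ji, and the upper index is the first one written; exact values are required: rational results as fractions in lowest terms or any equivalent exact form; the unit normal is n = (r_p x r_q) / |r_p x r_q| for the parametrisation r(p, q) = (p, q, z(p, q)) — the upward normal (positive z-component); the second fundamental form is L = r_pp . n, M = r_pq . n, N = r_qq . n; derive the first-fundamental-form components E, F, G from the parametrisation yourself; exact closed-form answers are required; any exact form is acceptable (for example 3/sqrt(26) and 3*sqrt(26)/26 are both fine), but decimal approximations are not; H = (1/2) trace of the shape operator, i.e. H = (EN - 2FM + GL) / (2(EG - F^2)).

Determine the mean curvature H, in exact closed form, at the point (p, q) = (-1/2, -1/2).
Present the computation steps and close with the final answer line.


z_p = 1/2, z_q = -3/4, z_pp = 0, z_pq = 3, z_qq = 9/2
E = 5/4, F = -3/8, G = 25/16; answer radicand W^2 = 29/16
unnormalised second-form numerators: l = 0, m = 3, n = 9/2; L = l/sqrt(29/16), and similarly M = m/sqrt(W^2), N = n/sqrt(W^2)
H = (E*n - 2*F*m + G*l) / (2*(EG - F^2)*sqrt(W^2)); E*n - 2*F*m + G*l = 63/8, EG - F^2 = 29/16, so H = (63/29)/sqrt(29/16)

Answer: H = 252*sqrt(29)/841


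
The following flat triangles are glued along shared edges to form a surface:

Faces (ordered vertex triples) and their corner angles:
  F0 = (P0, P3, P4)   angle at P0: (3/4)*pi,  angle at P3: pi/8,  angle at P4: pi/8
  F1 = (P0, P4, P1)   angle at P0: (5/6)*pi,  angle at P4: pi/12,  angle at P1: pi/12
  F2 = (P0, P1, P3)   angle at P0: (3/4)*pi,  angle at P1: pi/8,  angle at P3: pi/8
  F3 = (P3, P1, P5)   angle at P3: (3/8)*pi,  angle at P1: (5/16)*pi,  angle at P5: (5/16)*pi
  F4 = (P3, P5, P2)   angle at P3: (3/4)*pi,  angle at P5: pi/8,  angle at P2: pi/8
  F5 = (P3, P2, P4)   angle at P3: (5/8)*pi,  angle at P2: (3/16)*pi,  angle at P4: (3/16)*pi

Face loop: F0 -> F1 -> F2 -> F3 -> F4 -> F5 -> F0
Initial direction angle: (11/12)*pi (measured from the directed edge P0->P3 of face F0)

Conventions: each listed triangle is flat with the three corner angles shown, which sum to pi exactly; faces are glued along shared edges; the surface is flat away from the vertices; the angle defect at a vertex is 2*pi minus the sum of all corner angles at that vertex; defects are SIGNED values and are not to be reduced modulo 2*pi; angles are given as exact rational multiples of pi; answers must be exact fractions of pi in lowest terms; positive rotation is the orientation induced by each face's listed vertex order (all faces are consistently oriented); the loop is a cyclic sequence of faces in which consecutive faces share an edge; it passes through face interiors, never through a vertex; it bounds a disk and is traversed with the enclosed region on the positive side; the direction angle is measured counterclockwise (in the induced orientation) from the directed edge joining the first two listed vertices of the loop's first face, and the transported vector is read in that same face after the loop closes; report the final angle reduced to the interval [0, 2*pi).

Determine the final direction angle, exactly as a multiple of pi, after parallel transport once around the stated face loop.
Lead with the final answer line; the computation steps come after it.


Answer: final direction angle = (7/12)*pi

enclosed vertex P0: corner angles sum to (7/3)*pi, defect = 2*pi - (7/3)*pi = -pi/3
enclosed vertex P3: corner angles sum to 2*pi, defect = 2*pi - 2*pi = 0
final direction = starting direction + enclosed defect total, reduced mod 2*pi (induced orientation)
final angle = (11/12)*pi - pi/3 = (7/12)*pi (mod 2*pi)


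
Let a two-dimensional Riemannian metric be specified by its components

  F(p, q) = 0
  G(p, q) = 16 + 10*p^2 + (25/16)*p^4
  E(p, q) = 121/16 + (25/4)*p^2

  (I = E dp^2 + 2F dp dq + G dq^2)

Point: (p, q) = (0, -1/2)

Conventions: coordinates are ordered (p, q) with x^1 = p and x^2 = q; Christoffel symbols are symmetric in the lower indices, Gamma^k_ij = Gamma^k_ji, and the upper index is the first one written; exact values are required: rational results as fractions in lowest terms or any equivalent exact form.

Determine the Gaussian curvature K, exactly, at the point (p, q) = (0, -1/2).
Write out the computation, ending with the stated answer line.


E = 121/16, F = 0, G = 16, EG - F^2 = 121 at the point
E_p = 0, E_q = 0, F_p = 0, F_q = 0, G_p = 0, G_q = 0
E_qq = 0, F_pq = 0, G_pp = 20
K follows from Brioschi's formula, (det M1 - det M2)/(EG - F^2)^2.
M1 = [[-E_qq/2 + F_pq - G_pp/2, E_p/2, F_p - E_q/2], [F_q - G_p/2, E, F], [G_q/2, F, G]] = [[-10, 0, 0], [0, 121/16, 0], [0, 0, 16]]; det M1 = -1210
M2 = [[0, E_q/2, G_p/2], [E_q/2, E, F], [G_p/2, F, G]] = [[0, 0, 0], [0, 121/16, 0], [0, 0, 16]]; det M2 = 0
det M1 - det M2 = -1210; K = -1210 / (121)^2 = -10/121

Answer: K = -10/121


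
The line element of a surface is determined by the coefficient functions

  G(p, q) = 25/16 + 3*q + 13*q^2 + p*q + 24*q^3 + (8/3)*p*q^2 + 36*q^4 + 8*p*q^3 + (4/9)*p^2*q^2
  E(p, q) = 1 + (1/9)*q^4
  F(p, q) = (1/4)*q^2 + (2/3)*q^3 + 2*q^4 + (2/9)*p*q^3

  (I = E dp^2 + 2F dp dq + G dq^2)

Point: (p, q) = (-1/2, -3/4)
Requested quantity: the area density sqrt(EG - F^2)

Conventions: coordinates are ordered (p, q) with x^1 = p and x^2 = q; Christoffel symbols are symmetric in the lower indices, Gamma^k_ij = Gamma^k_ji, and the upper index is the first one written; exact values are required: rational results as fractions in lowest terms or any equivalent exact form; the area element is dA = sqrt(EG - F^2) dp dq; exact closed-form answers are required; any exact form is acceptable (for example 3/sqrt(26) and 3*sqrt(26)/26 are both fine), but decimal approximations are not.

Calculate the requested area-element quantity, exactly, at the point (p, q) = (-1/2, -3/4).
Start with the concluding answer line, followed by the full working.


Answer: sqrt(EG - F^2) = sqrt(2381)/16

E = 265/256, F = 69/128, G = 593/64; EG - F^2 = 2381/256


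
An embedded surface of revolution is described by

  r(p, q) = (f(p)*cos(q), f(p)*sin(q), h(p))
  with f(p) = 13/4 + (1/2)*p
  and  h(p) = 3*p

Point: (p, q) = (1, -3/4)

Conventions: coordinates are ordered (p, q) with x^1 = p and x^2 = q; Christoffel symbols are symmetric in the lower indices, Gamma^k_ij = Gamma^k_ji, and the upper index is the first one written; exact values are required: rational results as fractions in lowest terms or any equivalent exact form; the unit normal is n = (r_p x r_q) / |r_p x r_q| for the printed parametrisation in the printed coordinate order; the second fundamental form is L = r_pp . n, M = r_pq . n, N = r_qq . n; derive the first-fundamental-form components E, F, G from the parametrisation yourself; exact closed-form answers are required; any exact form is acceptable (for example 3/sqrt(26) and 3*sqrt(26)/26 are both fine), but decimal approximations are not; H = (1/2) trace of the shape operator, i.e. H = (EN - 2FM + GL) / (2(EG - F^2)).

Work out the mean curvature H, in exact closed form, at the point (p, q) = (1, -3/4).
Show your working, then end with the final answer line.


f = 15/4, f' = 1/2, f'' = 0, h' = 3, h'' = 0
E = 37/4, F = 0, G = 225/16; answer radicand W^2 = 37/4
unnormalised second-form numerators: l = 0, m = 0, n = 45/4; L = l/sqrt(37/4), and similarly M = m/sqrt(W^2), N = n/sqrt(W^2)
H = (E*n - 2*F*m + G*l) / (2*(EG - F^2)*sqrt(W^2)); E*n - 2*F*m + G*l = 1665/16, EG - F^2 = 8325/64, so H = (2/5)/sqrt(37/4)

Answer: H = 4*sqrt(37)/185


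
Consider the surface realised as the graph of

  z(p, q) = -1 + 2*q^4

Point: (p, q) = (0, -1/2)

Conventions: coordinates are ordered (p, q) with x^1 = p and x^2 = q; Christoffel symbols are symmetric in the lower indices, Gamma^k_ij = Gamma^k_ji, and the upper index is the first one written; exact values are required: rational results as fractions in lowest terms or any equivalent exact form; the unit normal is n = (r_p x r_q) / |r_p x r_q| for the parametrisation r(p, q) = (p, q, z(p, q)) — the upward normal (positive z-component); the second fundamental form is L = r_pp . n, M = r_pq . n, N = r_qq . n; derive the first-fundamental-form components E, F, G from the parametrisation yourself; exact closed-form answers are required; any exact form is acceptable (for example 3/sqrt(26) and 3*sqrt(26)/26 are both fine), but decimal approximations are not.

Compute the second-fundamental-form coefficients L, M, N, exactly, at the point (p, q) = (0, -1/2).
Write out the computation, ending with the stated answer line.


z_p = 0, z_q = -1, z_pp = 0, z_pq = 0, z_qq = 6
E = 1, F = 0, G = 2; answer radicand W^2 = 2
unnormalised second-form numerators: l = 0, m = 0, n = 6; L = l/sqrt(2), and similarly M = m/sqrt(W^2), N = n/sqrt(W^2)

Answer: L = 0, M = 0, N = 3*sqrt(2)


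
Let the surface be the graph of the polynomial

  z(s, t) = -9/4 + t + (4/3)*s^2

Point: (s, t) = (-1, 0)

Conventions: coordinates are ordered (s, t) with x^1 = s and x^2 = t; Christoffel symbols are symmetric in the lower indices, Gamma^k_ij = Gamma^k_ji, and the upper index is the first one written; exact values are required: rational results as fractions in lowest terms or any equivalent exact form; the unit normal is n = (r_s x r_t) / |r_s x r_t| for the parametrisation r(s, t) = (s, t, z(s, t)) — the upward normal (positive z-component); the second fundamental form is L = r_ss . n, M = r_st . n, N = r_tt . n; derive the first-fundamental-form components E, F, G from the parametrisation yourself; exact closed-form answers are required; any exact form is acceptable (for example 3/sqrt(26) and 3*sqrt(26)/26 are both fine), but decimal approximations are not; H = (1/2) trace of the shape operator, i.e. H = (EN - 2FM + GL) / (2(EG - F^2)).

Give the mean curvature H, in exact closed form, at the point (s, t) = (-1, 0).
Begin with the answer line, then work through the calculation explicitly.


Answer: H = 18*sqrt(82)/1681

z_s = -8/3, z_t = 1, z_ss = 8/3, z_st = 0, z_tt = 0
E = 73/9, F = -8/3, G = 2; answer radicand W^2 = 82/9
unnormalised second-form numerators: l = 8/3, m = 0, n = 0; L = l/sqrt(82/9), and similarly M = m/sqrt(W^2), N = n/sqrt(W^2)
H = (E*n - 2*F*m + G*l) / (2*(EG - F^2)*sqrt(W^2)); E*n - 2*F*m + G*l = 16/3, EG - F^2 = 82/9, so H = (12/41)/sqrt(82/9)


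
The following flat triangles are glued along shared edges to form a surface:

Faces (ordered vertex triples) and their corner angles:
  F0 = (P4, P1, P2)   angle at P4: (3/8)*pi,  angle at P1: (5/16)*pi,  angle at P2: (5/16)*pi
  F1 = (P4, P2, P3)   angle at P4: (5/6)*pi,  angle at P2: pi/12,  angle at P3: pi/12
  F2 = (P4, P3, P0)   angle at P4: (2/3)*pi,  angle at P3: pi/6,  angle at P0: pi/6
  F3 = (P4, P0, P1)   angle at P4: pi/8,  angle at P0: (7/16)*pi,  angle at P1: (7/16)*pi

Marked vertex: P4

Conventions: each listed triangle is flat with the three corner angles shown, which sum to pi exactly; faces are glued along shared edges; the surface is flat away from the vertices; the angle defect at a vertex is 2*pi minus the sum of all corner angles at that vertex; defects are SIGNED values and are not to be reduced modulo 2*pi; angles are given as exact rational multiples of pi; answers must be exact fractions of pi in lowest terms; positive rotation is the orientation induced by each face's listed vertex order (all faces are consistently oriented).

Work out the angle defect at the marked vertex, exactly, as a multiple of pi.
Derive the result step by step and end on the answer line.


Sum of corner angles at P4: 2*pi
defect = 2*pi - 2*pi

Answer: defect(P4) = 0


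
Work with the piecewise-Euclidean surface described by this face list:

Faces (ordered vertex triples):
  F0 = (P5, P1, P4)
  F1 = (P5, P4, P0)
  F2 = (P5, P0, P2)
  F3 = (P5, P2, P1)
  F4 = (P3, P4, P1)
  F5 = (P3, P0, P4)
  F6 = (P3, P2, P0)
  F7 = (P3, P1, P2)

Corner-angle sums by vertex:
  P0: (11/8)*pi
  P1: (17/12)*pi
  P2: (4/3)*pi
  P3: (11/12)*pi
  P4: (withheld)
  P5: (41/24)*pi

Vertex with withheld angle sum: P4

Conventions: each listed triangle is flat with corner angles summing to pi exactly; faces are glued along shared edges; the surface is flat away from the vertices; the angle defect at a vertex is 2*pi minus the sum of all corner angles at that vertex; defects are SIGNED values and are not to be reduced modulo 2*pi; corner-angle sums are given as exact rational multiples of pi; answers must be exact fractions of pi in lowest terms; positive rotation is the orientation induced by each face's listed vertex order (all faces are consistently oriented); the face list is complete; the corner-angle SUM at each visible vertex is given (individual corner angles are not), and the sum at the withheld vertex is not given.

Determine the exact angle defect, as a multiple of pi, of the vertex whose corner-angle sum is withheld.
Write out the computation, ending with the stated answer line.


V = 6, E = 12, F = 8; chi = V - E + F = 2
Gauss-Bonnet: total defect = 2*pi*chi = 4*pi; visible defects sum to (13/4)*pi

Answer: defect(P4) = (3/4)*pi


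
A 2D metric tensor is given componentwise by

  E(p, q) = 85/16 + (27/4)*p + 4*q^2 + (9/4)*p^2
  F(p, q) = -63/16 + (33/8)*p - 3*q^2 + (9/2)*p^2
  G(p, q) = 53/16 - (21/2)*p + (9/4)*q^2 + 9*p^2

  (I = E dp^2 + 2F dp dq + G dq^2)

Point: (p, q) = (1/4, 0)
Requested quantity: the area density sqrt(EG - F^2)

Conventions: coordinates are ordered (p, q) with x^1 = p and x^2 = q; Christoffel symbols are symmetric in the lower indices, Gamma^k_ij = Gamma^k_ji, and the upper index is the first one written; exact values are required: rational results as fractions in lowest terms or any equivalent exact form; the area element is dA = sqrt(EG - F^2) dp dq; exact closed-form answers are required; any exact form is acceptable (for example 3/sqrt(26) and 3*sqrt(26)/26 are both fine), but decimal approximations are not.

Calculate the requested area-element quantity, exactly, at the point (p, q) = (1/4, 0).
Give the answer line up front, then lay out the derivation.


Answer: sqrt(EG - F^2) = sqrt(521)/16

E = 457/64, F = -21/8, G = 5/4; EG - F^2 = 521/256


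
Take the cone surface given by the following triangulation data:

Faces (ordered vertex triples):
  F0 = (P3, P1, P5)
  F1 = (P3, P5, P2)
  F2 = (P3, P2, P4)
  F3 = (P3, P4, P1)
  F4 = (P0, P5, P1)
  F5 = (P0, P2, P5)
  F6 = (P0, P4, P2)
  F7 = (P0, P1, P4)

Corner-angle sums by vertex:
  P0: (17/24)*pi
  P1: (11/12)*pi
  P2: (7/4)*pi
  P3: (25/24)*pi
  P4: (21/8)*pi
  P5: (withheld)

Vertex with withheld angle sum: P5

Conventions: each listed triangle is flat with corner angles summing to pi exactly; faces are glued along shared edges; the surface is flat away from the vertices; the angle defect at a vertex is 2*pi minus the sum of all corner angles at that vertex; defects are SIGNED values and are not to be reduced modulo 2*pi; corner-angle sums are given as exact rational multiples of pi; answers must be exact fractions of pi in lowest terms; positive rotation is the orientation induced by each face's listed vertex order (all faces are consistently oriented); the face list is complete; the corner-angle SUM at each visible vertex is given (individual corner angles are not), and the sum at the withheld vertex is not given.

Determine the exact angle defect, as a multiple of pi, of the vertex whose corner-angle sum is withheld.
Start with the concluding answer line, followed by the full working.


Answer: defect(P5) = (25/24)*pi

V = 6, E = 12, F = 8; chi = V - E + F = 2
Gauss-Bonnet: total defect = 2*pi*chi = 4*pi; visible defects sum to (71/24)*pi


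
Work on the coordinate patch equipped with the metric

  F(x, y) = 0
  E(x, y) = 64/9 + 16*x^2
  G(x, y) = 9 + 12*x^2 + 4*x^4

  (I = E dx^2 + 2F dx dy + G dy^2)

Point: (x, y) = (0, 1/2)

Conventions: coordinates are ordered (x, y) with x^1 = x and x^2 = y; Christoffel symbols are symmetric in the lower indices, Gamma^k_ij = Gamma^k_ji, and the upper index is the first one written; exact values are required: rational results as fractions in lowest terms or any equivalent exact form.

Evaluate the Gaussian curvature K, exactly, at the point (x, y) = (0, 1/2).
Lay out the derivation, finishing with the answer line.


E = 64/9, F = 0, G = 9, EG - F^2 = 64 at the point
E_x = 0, E_y = 0, F_x = 0, F_y = 0, G_x = 0, G_y = 0
E_yy = 0, F_xy = 0, G_xx = 24
Brioschi: K = (det M1 - det M2) / (EG - F^2)^2 with the standard first/second-derivative matrices M1, M2.
M1 = [[-E_yy/2 + F_xy - G_xx/2, E_x/2, F_x - E_y/2], [F_y - G_x/2, E, F], [G_y/2, F, G]] = [[-12, 0, 0], [0, 64/9, 0], [0, 0, 9]]; det M1 = -768
M2 = [[0, E_y/2, G_x/2], [E_y/2, E, F], [G_x/2, F, G]] = [[0, 0, 0], [0, 64/9, 0], [0, 0, 9]]; det M2 = 0
det M1 - det M2 = -768; K = -768 / (64)^2 = -3/16

Answer: K = -3/16


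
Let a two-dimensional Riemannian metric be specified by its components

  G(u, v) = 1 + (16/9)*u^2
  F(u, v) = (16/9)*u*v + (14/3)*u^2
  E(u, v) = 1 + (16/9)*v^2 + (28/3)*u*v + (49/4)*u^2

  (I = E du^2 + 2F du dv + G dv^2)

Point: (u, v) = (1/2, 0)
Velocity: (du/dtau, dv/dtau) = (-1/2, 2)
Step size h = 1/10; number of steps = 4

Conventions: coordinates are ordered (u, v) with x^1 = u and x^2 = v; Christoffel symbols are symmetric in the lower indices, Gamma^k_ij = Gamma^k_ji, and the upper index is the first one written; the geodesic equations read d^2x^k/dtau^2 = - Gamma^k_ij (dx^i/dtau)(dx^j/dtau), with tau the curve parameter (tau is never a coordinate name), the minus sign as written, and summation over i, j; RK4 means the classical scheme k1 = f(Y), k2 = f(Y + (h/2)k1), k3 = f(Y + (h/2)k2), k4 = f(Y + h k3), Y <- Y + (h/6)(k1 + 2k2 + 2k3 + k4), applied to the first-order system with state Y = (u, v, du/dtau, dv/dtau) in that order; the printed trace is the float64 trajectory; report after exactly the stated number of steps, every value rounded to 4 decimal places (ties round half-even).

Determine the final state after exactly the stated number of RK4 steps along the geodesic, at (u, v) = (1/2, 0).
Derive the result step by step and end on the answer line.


f(Y) = (du/dtau, dv/dtau, -Gamma^u_ij Y'^i Y'^j, -Gamma^v_ij Y'^i Y'^j) with the Gammas evaluated at the stage position; h = 0.100000; intermediate values shown to 6 dp
step 0: u = 0.5000, v = 0.0000, du/dtau = -0.5000, dv/dtau = 2.0000
step 1:
  k1: at (u, v) = (0.500000, 0.000000), (du/dtau, dv/dtau) = (-0.500000, 2.000000); Gamma_uuu = 1.359014, Gamma_uuv = 0.517720, Gamma_uvv = 0.000000, Gamma_vuu = 0.517720, Gamma_vuv = 0.197227, Gamma_vvv = 0.000000; k1 = (-0.500000, 2.000000, 0.695686, 0.265023)
  k2: at (u, v) = (0.475000, 0.100000), (du/dtau, dv/dtau) = (-0.465216, 2.013251); Gamma_uuu = 1.358677, Gamma_uuv = 0.517591, Gamma_uvv = 0.000000, Gamma_vuu = 0.479162, Gamma_vuv = 0.182538, Gamma_vvv = 0.000000; k2 = (-0.465216, 2.013251, 0.675496, 0.238226)
  k3: at (u, v) = (0.476739, 0.100663), (du/dtau, dv/dtau) = (-0.466225, 2.011911); Gamma_uuu = 1.355738, Gamma_uuv = 0.516471, Gamma_uvv = 0.000000, Gamma_vuu = 0.478021, Gamma_vuv = 0.182103, Gamma_vvv = 0.000000; k3 = (-0.466225, 2.011911, 0.674213, 0.237721)
  k4: at (u, v) = (0.453377, 0.201191), (du/dtau, dv/dtau) = (-0.432579, 2.023772); Gamma_uuu = 1.350765, Gamma_uuv = 0.514577, Gamma_uvv = 0.000000, Gamma_vuu = 0.440166, Gamma_vuv = 0.167682, Gamma_vvv = 0.000000; k4 = (-0.432579, 2.023772, 0.648203, 0.211226)
  Y <- Y + (h/6)(k1 + 2k2 + 2k3 + k4): u = 0.4534, v = 0.2012, du/dtau = -0.4326, dv/dtau = 2.0238
step 2:
  k1: at (u, v) = (0.453409, 0.201235), (du/dtau, dv/dtau) = (-0.432612, 2.023802); Gamma_uuu = 1.350698, Gamma_uuv = 0.514552, Gamma_uvv = 0.000000, Gamma_vuu = 0.440135, Gamma_vuv = 0.167670, Gamma_vvv = 0.000000; k1 = (-0.432612, 2.023802, 0.648214, 0.211225)
  k2: at (u, v) = (0.431778, 0.302425), (du/dtau, dv/dtau) = (-0.400201, 2.034364); Gamma_uuu = 1.341037, Gamma_uuv = 0.510871, Gamma_uvv = 0.000000, Gamma_vuu = 0.403269, Gamma_vuv = 0.153626, Gamma_vvv = 0.000000; k2 = (-0.400201, 2.034364, 0.617074, 0.185563)
  k3: at (u, v) = (0.433399, 0.302953), (du/dtau, dv/dtau) = (-0.401758, 2.033081); Gamma_uuu = 1.338285, Gamma_uuv = 0.509823, Gamma_uvv = 0.000000, Gamma_vuu = 0.402611, Gamma_vuv = 0.153376, Gamma_vvv = 0.000000; k3 = (-0.401758, 2.033081, 0.616841, 0.185571)
  k4: at (u, v) = (0.413233, 0.404543), (du/dtau, dv/dtau) = (-0.370927, 2.042360); Gamma_uuu = 1.324660, Gamma_uuv = 0.504633, Gamma_uvv = 0.000000, Gamma_vuu = 0.367556, Gamma_vuv = 0.140021, Gamma_vvv = 0.000000; k4 = (-0.370927, 2.042360, 0.582330, 0.161580)
  Y <- Y + (h/6)(k1 + 2k2 + 2k3 + k4): u = 0.4133, v = 0.4046, du/dtau = -0.3710, dv/dtau = 2.0424
step 3:
  k1: at (u, v) = (0.413285, 0.404586), (du/dtau, dv/dtau) = (-0.370972, 2.042387); Gamma_uuu = 1.324562, Gamma_uuv = 0.504595, Gamma_uvv = 0.000000, Gamma_vuu = 0.367530, Gamma_vuv = 0.140012, Gamma_vvv = 0.000000; k1 = (-0.370972, 2.042387, 0.582345, 0.161585)
  k2: at (u, v) = (0.394736, 0.506705), (du/dtau, dv/dtau) = (-0.341855, 2.050466); Gamma_uuu = 1.306975, Gamma_uuv = 0.497895, Gamma_uvv = 0.000000, Gamma_vuu = 0.334380, Gamma_vuv = 0.127383, Gamma_vvv = 0.000000; k2 = (-0.341855, 2.050466, 0.545272, 0.139504)
  k3: at (u, v) = (0.396192, 0.507109), (du/dtau, dv/dtau) = (-0.343708, 2.049362); Gamma_uuu = 1.304573, Gamma_uuv = 0.496980, Gamma_uvv = 0.000000, Gamma_vuu = 0.334081, Gamma_vuv = 0.127269, Gamma_vvv = 0.000000; k3 = (-0.343708, 2.049362, 0.546013, 0.139825)
  k4: at (u, v) = (0.378914, 0.609522), (du/dtau, dv/dtau) = (-0.316371, 2.056369); Gamma_uuu = 1.284045, Gamma_uuv = 0.489160, Gamma_uvv = 0.000000, Gamma_vuu = 0.303298, Gamma_vuv = 0.115542, Gamma_vvv = 0.000000; k4 = (-0.316371, 2.056369, 0.507950, 0.119981)
  Y <- Y + (h/6)(k1 + 2k2 + 2k3 + k4): u = 0.3790, v = 0.6096, du/dtau = -0.3164, dv/dtau = 2.0564
step 4:
  k1: at (u, v) = (0.378977, 0.609559), (du/dtau, dv/dtau) = (-0.316424, 2.056391); Gamma_uuu = 1.283934, Gamma_uuv = 0.489118, Gamma_uvv = 0.000000, Gamma_vuu = 0.303284, Gamma_vuv = 0.115537, Gamma_vvv = 0.000000; k1 = (-0.316424, 2.056391, 0.507977, 0.119992)
  k2: at (u, v) = (0.363156, 0.712379), (du/dtau, dv/dtau) = (-0.291025, 2.062390); Gamma_uuu = 1.260478, Gamma_uuv = 0.480182, Gamma_uvv = 0.000000, Gamma_vuu = 0.274815, Gamma_vuv = 0.104692, Gamma_vvv = 0.000000; k2 = (-0.291025, 2.062390, 0.469661, 0.102398)
  k3: at (u, v) = (0.364426, 0.712679), (du/dtau, dv/dtau) = (-0.292941, 2.061511); Gamma_uuu = 1.258496, Gamma_uuv = 0.479427, Gamma_uvv = 0.000000, Gamma_vuu = 0.274744, Gamma_vuv = 0.104664, Gamma_vvv = 0.000000; k3 = (-0.292941, 2.061511, 0.471056, 0.102837)
  k4: at (u, v) = (0.349683, 0.815710), (du/dtau, dv/dtau) = (-0.269319, 2.066674); Gamma_uuu = 1.233191, Gamma_uuv = 0.469787, Gamma_uvv = 0.000000, Gamma_vuu = 0.248742, Gamma_vuv = 0.094759, Gamma_vvv = 0.000000; k4 = (-0.269319, 2.066674, 0.433515, 0.087442)
  Y <- Y + (h/6)(k1 + 2k2 + 2k3 + k4): u = 0.3497, v = 0.8157, du/dtau = -0.2694, dv/dtau = 2.0667

Answer: u = 0.3497, v = 0.8157, du/dtau = -0.2694, dv/dtau = 2.0667


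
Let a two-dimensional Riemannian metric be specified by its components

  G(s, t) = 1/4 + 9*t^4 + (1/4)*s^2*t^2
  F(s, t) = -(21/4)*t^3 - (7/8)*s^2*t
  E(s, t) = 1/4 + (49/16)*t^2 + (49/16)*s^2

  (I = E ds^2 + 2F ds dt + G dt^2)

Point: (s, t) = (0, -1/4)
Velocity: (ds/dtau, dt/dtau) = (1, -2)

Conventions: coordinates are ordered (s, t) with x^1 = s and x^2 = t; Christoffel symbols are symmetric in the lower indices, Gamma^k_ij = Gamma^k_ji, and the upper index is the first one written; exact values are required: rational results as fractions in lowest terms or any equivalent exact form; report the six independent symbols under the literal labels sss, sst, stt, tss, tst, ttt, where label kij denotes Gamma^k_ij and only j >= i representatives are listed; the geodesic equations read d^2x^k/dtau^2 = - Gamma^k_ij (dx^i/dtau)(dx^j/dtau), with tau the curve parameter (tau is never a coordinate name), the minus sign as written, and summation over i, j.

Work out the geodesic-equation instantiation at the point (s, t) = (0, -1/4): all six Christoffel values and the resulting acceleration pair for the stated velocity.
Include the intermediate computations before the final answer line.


E = 113/256, F = 21/256, G = 73/256 at the point
E_s = 0, E_t = -49/32, F_s = 0, F_t = -63/64, G_s = 0, G_t = -9/16
EG - F^2 = 61/512;  g^inv = (512/61) * [[73/256, -21/256], [-21/256, 113/256]]
first-kind symbols [ij,l] = (1/2)(d_i g_jl + d_j g_il - d_l g_ij): [ss,s] = E_s/2 = 0, [ss,t] = F_s - E_t/2 = 49/64, [st,s] = E_t/2 = -49/64, [st,t] = G_s/2 = 0, [tt,s] = F_t - G_s/2 = -63/64, [tt,t] = G_t/2 = -9/32
Gamma^s_ij = (G*[ij,s] - F*[ij,t])/(EG - F^2), Gamma^t_ij = (E*[ij,t] - F*[ij,s])/(EG - F^2)
Gamma_sss = -1029/1952, Gamma_sst = -3577/1952, Gamma_stt = -4221/1952, Gamma_tss = 5537/1952, Gamma_tst = 1029/1952, Gamma_ttt = -711/1952
d^2s/dtau^2 = -(Gamma_sss*(1)^2 + 2*Gamma_sst*(1)*(-2) + Gamma_stt*(-2)^2) = 3605/1952
d^2t/dtau^2 = -(Gamma_tss*(1)^2 + 2*Gamma_tst*(1)*(-2) + Gamma_ttt*(-2)^2) = 1423/1952

Answer: Gamma_sss = -1029/1952, Gamma_sst = -3577/1952, Gamma_stt = -4221/1952, Gamma_tss = 5537/1952, Gamma_tst = 1029/1952, Gamma_ttt = -711/1952; accelerations (d^2s/dtau^2, d^2t/dtau^2) = (3605/1952, 1423/1952)


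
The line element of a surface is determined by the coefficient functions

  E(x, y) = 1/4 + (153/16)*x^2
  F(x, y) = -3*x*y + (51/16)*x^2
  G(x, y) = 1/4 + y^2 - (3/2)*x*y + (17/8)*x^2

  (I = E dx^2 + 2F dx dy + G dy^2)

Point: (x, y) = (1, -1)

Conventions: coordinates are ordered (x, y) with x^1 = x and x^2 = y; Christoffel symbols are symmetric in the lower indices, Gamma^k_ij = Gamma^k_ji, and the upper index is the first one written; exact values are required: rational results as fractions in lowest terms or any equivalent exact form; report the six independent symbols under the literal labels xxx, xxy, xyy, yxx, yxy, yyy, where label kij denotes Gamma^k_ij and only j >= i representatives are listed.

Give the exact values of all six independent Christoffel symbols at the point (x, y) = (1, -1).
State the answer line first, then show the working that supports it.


Answer: Gamma_xxx = -972/815, Gamma_xxy = -1518/815, Gamma_xyy = -304/163, Gamma_yxx = 2801/815, Gamma_yxy = 7222/2445, Gamma_yyy = 982/489

E = 157/16, F = 99/16, G = 39/8 at the point
E_x = 153/8, E_y = 0, F_x = 75/8, F_y = -3, G_x = 23/4, G_y = -7/2
EG - F^2 = 2445/256;  g^inv = (256/2445) * [[39/8, -99/16], [-99/16, 157/16]]
first-kind symbols [ij,l] = (1/2)(d_i g_jl + d_j g_il - d_l g_ij): [xx,x] = E_x/2 = 153/16, [xx,y] = F_x - E_y/2 = 75/8, [xy,x] = E_y/2 = 0, [xy,y] = G_x/2 = 23/8, [yy,x] = F_y - G_x/2 = -47/8, [yy,y] = G_y/2 = -7/4
Gamma^x_ij = (G*[ij,x] - F*[ij,y])/(EG - F^2), Gamma^y_ij = (E*[ij,y] - F*[ij,x])/(EG - F^2)


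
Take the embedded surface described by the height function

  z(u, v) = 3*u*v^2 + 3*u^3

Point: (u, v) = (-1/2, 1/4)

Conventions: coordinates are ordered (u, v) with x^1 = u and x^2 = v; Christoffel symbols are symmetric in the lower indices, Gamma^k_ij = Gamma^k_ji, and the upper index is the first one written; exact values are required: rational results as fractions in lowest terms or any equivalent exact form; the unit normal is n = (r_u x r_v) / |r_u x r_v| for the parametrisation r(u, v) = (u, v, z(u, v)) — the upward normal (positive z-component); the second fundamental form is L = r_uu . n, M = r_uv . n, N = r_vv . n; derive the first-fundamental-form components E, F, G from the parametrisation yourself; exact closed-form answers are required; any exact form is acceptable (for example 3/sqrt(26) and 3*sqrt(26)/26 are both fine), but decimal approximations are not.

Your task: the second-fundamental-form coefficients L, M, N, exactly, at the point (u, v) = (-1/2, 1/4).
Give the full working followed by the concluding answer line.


z_u = 39/16, z_v = -3/4, z_uu = -9, z_uv = 3/2, z_vv = -3
E = 1777/256, F = -117/64, G = 25/16; answer radicand W^2 = 1921/256
unnormalised second-form numerators: l = -9, m = 3/2, n = -3; L = l/sqrt(1921/256), and similarly M = m/sqrt(W^2), N = n/sqrt(W^2)

Answer: L = -144*sqrt(1921)/1921, M = 24*sqrt(1921)/1921, N = -48*sqrt(1921)/1921


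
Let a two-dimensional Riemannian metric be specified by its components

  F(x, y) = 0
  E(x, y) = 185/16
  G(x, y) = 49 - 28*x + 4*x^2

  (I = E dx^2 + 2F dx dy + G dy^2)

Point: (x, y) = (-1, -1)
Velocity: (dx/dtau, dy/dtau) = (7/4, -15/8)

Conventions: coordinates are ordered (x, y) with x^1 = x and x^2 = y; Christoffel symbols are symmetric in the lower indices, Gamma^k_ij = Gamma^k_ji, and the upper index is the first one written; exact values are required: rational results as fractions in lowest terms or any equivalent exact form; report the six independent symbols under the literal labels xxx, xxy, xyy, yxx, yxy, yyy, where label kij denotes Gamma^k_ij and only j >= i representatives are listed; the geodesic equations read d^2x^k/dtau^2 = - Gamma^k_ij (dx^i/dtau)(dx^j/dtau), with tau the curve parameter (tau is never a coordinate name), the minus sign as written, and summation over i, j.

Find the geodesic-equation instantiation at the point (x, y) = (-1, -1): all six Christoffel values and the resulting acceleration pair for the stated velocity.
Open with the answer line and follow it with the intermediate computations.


Answer: Gamma_xxx = 0, Gamma_xxy = 0, Gamma_xyy = 288/185, Gamma_yxx = 0, Gamma_yxy = -2/9, Gamma_yyy = 0; accelerations (d^2x/dtau^2, d^2y/dtau^2) = (-405/74, -35/24)

E = 185/16, F = 0, G = 81 at the point
E_x = 0, E_y = 0, F_x = 0, F_y = 0, G_x = -36, G_y = 0
EG - F^2 = 14985/16;  g^inv = (16/14985) * [[81, 0], [0, 185/16]]
first-kind symbols [ij,l] = (1/2)(d_i g_jl + d_j g_il - d_l g_ij): [xx,x] = E_x/2 = 0, [xx,y] = F_x - E_y/2 = 0, [xy,x] = E_y/2 = 0, [xy,y] = G_x/2 = -18, [yy,x] = F_y - G_x/2 = 18, [yy,y] = G_y/2 = 0
Gamma^x_ij = (G*[ij,x] - F*[ij,y])/(EG - F^2), Gamma^y_ij = (E*[ij,y] - F*[ij,x])/(EG - F^2)
Gamma_xxx = 0, Gamma_xxy = 0, Gamma_xyy = 288/185, Gamma_yxx = 0, Gamma_yxy = -2/9, Gamma_yyy = 0
d^2x/dtau^2 = -(Gamma_xxx*(7/4)^2 + 2*Gamma_xxy*(7/4)*(-15/8) + Gamma_xyy*(-15/8)^2) = -405/74
d^2y/dtau^2 = -(Gamma_yxx*(7/4)^2 + 2*Gamma_yxy*(7/4)*(-15/8) + Gamma_yyy*(-15/8)^2) = -35/24


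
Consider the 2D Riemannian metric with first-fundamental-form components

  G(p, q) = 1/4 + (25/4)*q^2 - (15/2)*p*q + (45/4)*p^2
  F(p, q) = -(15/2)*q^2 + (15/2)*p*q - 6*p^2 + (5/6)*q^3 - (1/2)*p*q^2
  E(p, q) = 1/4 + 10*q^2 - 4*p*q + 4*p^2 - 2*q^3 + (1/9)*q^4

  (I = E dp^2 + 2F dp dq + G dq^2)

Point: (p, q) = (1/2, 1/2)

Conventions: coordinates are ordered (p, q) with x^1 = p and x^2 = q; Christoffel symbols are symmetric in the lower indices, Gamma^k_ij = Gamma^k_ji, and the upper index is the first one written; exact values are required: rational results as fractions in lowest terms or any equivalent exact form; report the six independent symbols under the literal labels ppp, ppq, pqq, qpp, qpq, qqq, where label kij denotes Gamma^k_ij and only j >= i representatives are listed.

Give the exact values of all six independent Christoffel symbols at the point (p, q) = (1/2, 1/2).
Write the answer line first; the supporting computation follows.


Answer: Gamma_ppp = -9493/8238, Gamma_ppq = 4171/1373, Gamma_pqq = -5118/1373, Gamma_qpp = -131807/49428, Gamma_qpq = 24505/8238, Gamma_qqq = -2090/1373

E = 361/144, F = -35/24, G = 11/4 at the point
E_p = 2, E_q = 59/9, F_p = -19/8, F_q = -27/8, G_p = 15/2, G_q = 5/2
EG - F^2 = 1373/288;  g^inv = (288/1373) * [[11/4, 35/24], [35/24, 361/144]]
first-kind symbols [ij,l] = (1/2)(d_i g_jl + d_j g_il - d_l g_ij): [pp,p] = E_p/2 = 1, [pp,q] = F_p - E_q/2 = -407/72, [pq,p] = E_q/2 = 59/18, [pq,q] = G_p/2 = 15/4, [qq,p] = F_q - G_p/2 = -57/8, [qq,q] = G_q/2 = 5/4
Gamma^p_ij = (G*[ij,p] - F*[ij,q])/(EG - F^2), Gamma^q_ij = (E*[ij,q] - F*[ij,p])/(EG - F^2)


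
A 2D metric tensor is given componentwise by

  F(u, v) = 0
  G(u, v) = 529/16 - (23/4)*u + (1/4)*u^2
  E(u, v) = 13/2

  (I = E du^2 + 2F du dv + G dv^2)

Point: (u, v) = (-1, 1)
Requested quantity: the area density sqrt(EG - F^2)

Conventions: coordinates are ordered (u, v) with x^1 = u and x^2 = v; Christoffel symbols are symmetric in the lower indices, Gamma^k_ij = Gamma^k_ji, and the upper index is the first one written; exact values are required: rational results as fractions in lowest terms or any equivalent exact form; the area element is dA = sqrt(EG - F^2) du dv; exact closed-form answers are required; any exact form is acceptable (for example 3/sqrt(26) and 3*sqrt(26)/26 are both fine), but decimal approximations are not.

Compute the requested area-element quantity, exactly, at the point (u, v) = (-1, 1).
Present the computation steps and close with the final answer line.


E = 13/2, F = 0, G = 625/16; EG - F^2 = 8125/32

Answer: sqrt(EG - F^2) = 25*sqrt(26)/8


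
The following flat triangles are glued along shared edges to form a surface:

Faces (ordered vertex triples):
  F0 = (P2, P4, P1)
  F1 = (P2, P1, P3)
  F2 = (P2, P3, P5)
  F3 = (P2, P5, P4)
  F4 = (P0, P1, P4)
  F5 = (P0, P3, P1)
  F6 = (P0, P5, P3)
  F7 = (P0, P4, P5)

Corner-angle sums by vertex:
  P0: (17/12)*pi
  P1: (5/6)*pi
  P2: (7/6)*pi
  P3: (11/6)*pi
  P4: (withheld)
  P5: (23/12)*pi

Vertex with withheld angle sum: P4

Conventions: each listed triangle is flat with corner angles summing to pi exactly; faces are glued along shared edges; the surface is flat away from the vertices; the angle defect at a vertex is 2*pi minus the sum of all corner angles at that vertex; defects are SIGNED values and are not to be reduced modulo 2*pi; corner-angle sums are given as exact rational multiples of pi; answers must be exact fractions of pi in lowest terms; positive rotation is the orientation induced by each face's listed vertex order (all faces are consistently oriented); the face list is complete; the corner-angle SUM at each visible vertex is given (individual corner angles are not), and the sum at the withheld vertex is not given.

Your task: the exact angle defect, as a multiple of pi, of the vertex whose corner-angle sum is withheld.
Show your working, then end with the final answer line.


V = 6, E = 12, F = 8; chi = V - E + F = 2
Gauss-Bonnet: total defect = 2*pi*chi = 4*pi; visible defects sum to (17/6)*pi

Answer: defect(P4) = (7/6)*pi


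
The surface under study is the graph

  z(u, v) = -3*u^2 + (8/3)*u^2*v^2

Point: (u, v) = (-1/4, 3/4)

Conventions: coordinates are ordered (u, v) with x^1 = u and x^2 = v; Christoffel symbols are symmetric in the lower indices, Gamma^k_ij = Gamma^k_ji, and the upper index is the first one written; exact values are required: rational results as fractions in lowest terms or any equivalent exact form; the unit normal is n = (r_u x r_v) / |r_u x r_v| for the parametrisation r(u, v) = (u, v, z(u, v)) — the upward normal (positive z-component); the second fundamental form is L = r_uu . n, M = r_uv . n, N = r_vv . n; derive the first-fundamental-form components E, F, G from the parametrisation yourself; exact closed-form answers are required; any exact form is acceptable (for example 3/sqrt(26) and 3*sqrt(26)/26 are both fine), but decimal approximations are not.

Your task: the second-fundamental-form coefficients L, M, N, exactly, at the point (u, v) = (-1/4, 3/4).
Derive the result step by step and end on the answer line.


z_u = 3/4, z_v = 1/4, z_uu = -3, z_uv = -2, z_vv = 1/3
E = 25/16, F = 3/16, G = 17/16; answer radicand W^2 = 13/8
unnormalised second-form numerators: l = -3, m = -2, n = 1/3; L = l/sqrt(13/8), and similarly M = m/sqrt(W^2), N = n/sqrt(W^2)

Answer: L = -6*sqrt(26)/13, M = -4*sqrt(26)/13, N = 2*sqrt(26)/39


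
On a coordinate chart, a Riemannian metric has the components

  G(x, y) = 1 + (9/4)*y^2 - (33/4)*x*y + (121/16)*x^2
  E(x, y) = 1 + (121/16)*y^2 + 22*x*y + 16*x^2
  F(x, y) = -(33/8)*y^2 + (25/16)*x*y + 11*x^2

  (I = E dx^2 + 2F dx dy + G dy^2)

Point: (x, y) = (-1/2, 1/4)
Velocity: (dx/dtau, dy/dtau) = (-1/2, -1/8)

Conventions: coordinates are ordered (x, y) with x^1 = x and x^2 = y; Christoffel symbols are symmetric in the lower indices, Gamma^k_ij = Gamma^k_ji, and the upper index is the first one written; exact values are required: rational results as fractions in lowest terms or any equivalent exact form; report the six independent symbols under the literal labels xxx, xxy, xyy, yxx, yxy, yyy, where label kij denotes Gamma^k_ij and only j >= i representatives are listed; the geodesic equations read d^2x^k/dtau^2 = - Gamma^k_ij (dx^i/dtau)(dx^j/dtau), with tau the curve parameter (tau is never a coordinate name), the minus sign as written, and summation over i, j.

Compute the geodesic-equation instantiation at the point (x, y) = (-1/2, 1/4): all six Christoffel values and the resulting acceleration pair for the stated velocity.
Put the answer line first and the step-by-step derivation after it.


Answer: Gamma_xxx = -1344/1481, Gamma_xxy = -924/1481, Gamma_xyy = 504/1481, Gamma_yxx = -1792/1481, Gamma_yxy = -1232/1481, Gamma_yyy = 672/1481; accelerations (d^2x/dtau^2, d^2y/dtau^2) = (3549/11848, 1183/2962)

E = 697/256, F = 147/64, G = 65/16 at the point
E_x = -21/2, E_y = -231/32, F_x = -679/64, F_y = -91/32, G_x = -77/8, G_y = 21/4
EG - F^2 = 1481/256;  g^inv = (256/1481) * [[65/16, -147/64], [-147/64, 697/256]]
first-kind symbols [ij,l] = (1/2)(d_i g_jl + d_j g_il - d_l g_ij): [xx,x] = E_x/2 = -21/4, [xx,y] = F_x - E_y/2 = -7, [xy,x] = E_y/2 = -231/64, [xy,y] = G_x/2 = -77/16, [yy,x] = F_y - G_x/2 = 63/32, [yy,y] = G_y/2 = 21/8
Gamma^x_ij = (G*[ij,x] - F*[ij,y])/(EG - F^2), Gamma^y_ij = (E*[ij,y] - F*[ij,x])/(EG - F^2)
Gamma_xxx = -1344/1481, Gamma_xxy = -924/1481, Gamma_xyy = 504/1481, Gamma_yxx = -1792/1481, Gamma_yxy = -1232/1481, Gamma_yyy = 672/1481
d^2x/dtau^2 = -(Gamma_xxx*(-1/2)^2 + 2*Gamma_xxy*(-1/2)*(-1/8) + Gamma_xyy*(-1/8)^2) = 3549/11848
d^2y/dtau^2 = -(Gamma_yxx*(-1/2)^2 + 2*Gamma_yxy*(-1/2)*(-1/8) + Gamma_yyy*(-1/8)^2) = 1183/2962


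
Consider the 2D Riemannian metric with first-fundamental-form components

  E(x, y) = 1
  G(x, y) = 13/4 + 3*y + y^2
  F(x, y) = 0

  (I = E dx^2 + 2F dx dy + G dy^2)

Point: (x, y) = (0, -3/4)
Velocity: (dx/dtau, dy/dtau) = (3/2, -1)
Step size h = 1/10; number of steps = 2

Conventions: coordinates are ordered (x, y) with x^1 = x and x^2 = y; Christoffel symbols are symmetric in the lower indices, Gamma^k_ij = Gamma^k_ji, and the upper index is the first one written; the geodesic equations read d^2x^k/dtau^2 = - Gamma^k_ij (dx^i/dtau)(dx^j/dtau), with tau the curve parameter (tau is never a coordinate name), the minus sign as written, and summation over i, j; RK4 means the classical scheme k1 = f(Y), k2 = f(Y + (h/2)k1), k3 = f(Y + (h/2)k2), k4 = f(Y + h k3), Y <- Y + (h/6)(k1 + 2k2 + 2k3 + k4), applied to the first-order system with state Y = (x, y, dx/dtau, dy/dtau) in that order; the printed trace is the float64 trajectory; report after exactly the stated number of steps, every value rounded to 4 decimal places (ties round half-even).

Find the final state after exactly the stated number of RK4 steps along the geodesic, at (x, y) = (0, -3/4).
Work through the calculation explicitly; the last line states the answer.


f(Y) = (dx/dtau, dy/dtau, -Gamma^x_ij Y'^i Y'^j, -Gamma^y_ij Y'^i Y'^j) with the Gammas evaluated at the stage position; h = 0.100000; intermediate values shown to 6 dp
step 0: x = 0.0000, y = -0.7500, dx/dtau = 1.5000, dy/dtau = -1.0000
step 1:
  k1: at (x, y) = (0.000000, -0.750000), (dx/dtau, dy/dtau) = (1.500000, -1.000000); Gamma_xxx = 0.000000, Gamma_xxy = 0.000000, Gamma_xyy = 0.000000, Gamma_yxx = 0.000000, Gamma_yxy = 0.000000, Gamma_yyy = 0.480000; k1 = (1.500000, -1.000000, 0.000000, -0.480000)
  k2: at (x, y) = (0.075000, -0.800000), (dx/dtau, dy/dtau) = (1.500000, -1.024000); Gamma_xxx = 0.000000, Gamma_xxy = 0.000000, Gamma_xyy = 0.000000, Gamma_yxx = 0.000000, Gamma_yxy = 0.000000, Gamma_yyy = 0.469799; k2 = (1.500000, -1.024000, 0.000000, -0.492620)
  k3: at (x, y) = (0.075000, -0.801200), (dx/dtau, dy/dtau) = (1.500000, -1.024631); Gamma_xxx = 0.000000, Gamma_xxy = 0.000000, Gamma_xyy = 0.000000, Gamma_yxx = 0.000000, Gamma_yxy = 0.000000, Gamma_yyy = 0.469522; k3 = (1.500000, -1.024631, 0.000000, -0.492937)
  k4: at (x, y) = (0.150000, -0.852463), (dx/dtau, dy/dtau) = (1.500000, -1.049294); Gamma_xxx = 0.000000, Gamma_xxy = 0.000000, Gamma_xyy = 0.000000, Gamma_yxx = 0.000000, Gamma_yxy = 0.000000, Gamma_yyy = 0.456236; k4 = (1.500000, -1.049294, 0.000000, -0.502323)
  Y <- Y + (h/6)(k1 + 2k2 + 2k3 + k4): x = 0.1500, y = -0.8524, dx/dtau = 1.5000, dy/dtau = -1.0492
step 2:
  k1: at (x, y) = (0.150000, -0.852443), (dx/dtau, dy/dtau) = (1.500000, -1.049224); Gamma_xxx = 0.000000, Gamma_xxy = 0.000000, Gamma_xyy = 0.000000, Gamma_yxx = 0.000000, Gamma_yxy = 0.000000, Gamma_yyy = 0.456241; k1 = (1.500000, -1.049224, 0.000000, -0.502263)
  k2: at (x, y) = (0.225000, -0.904904), (dx/dtau, dy/dtau) = (1.500000, -1.074337); Gamma_xxx = 0.000000, Gamma_xxy = 0.000000, Gamma_xyy = 0.000000, Gamma_yxx = 0.000000, Gamma_yxy = 0.000000, Gamma_yyy = 0.439464; k2 = (1.500000, -1.074337, 0.000000, -0.507230)
  k3: at (x, y) = (0.225000, -0.906159), (dx/dtau, dy/dtau) = (1.500000, -1.074585); Gamma_xxx = 0.000000, Gamma_xxy = 0.000000, Gamma_xyy = 0.000000, Gamma_yxx = 0.000000, Gamma_yxy = 0.000000, Gamma_yyy = 0.439021; k3 = (1.500000, -1.074585, 0.000000, -0.506953)
  k4: at (x, y) = (0.300000, -0.959901), (dx/dtau, dy/dtau) = (1.500000, -1.099919); Gamma_xxx = 0.000000, Gamma_xxy = 0.000000, Gamma_xyy = 0.000000, Gamma_yxx = 0.000000, Gamma_yxy = 0.000000, Gamma_yyy = 0.418128; k4 = (1.500000, -1.099919, 0.000000, -0.505861)
  Y <- Y + (h/6)(k1 + 2k2 + 2k3 + k4): x = 0.3000, y = -0.9599, dx/dtau = 1.5000, dy/dtau = -1.0998

Answer: x = 0.3000, y = -0.9599, dx/dtau = 1.5000, dy/dtau = -1.0998
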